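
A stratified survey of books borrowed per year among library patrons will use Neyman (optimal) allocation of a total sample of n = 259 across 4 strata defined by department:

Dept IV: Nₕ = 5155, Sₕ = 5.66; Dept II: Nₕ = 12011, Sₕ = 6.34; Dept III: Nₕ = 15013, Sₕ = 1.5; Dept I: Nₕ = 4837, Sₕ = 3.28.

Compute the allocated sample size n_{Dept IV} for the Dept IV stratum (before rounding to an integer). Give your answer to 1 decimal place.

52.6

Neyman allocation: nₕ = n·NₕSₕ / Σⱼ NⱼSⱼ.
Σ NⱼSⱼ = 5155·5.66 + 12011·6.34 + 15013·1.5 + 4837·3.28 = 143711.9.
n_{Dept IV} = 259·5155·5.66 / 143711.9 = 52.6.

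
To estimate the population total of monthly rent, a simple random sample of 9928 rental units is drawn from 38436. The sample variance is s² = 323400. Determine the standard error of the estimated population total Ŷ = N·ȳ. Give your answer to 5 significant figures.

Var(Ŷ) = N²·Var(ȳ) = N²·(1 − n/N)·s²/n.
f = 9928/38436 = 0.25829951; Var(ȳ) = 0.74170049·323400/9928 = 24.16055.
Var(Ŷ) = 38436² · 24.16055 = 3.5693011 × 10^10.
SE(Ŷ) = √(3.5693011 × 10^10) = 188930.

188930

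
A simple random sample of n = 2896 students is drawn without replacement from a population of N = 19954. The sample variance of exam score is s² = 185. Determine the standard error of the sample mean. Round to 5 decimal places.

Under SRS without replacement, Var(ȳ) = (1 − f)·s²/n with f = n/N = 2896/19954 = 0.14513381.
Var(ȳ) = (1 − 0.14513381)·185/2896 = 0.85486619·0.063881215 = 0.054609891.
SE(ȳ) = √(0.054609891) = 0.23369.

0.23369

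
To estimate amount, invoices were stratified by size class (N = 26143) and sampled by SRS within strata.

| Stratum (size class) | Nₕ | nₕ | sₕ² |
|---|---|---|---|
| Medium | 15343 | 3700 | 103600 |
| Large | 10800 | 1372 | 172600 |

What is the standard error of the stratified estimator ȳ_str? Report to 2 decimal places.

5.10

Var(ȳ_str) = Σₕ Wₕ²(1 − fₕ)sₕ²/nₕ with Wₕ = Nₕ/N, N = 26143.
Medium: Wₕ = 0.58688750; term = 0.58688750²·(1 − 0.24115232)·103600/3700 = 7.3185049.
Large: Wₕ = 0.41311250; term = 0.41311250²·(1 − 0.12703704)·172600/1372 = 18.742139.
Sum = 26.060644.
SE = √(26.060644) = 5.10.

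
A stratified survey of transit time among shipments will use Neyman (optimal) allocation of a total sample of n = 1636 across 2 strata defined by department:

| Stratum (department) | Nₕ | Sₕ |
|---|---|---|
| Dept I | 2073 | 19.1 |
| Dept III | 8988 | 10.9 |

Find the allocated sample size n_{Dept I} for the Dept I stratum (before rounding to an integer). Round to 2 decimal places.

470.88

Neyman allocation: nₕ = n·NₕSₕ / Σⱼ NⱼSⱼ.
Σ NⱼSⱼ = 2073·19.1 + 8988·10.9 = 137563.5.
n_{Dept I} = 1636·2073·19.1 / 137563.5 = 470.88.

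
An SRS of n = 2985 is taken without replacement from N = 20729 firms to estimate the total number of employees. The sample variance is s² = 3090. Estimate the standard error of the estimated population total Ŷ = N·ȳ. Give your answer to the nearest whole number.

19513

Var(Ŷ) = N²·Var(ȳ) = N²·(1 − n/N)·s²/n.
f = 2985/20729 = 0.14400116; Var(ȳ) = 0.85599884·3090/2985 = 0.88610935.
Var(Ŷ) = 20729² · 0.88610935 = 3.807536 × 10^8.
SE(Ŷ) = √(3.807536 × 10^8) = 19513.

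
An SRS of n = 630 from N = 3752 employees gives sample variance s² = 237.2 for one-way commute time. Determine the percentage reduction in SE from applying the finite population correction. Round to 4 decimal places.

8.7811

f = n/N = 630/3752 = 0.16791045.
SE_no-fpc = √(s²/n) = 0.61360243; SE_fpc = √((1−f)s²/n) = 0.55972165.
Ratio = √(1−f) = 0.91218943. Reduction = 100·(1 − 0.91218943) = 8.7811%.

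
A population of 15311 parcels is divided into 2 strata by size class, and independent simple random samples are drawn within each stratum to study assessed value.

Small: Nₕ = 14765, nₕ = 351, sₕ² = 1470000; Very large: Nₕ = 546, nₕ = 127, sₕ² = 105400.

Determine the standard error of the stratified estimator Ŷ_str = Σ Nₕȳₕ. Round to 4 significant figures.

944200

Var(Ŷ_str) = Σₕ Nₕ²(1 − fₕ)sₕ²/nₕ.
Small: 14765²·(1 − 351/14765)·1470000/351 = 8.9130879 × 10^11.
Very large: 546²·(1 − 127/546)·105400/127 = 1.8986441 × 10^8.
Sum = 8.9149865 × 10^11.
SE = √(8.9149865 × 10^11) = 944200.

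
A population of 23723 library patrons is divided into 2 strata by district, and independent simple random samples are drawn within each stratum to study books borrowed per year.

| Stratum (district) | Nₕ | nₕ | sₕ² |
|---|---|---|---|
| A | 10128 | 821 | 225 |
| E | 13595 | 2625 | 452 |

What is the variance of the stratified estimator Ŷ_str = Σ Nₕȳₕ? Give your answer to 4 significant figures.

Var(Ŷ_str) = Σₕ Nₕ²(1 − fₕ)sₕ²/nₕ.
A: 10128²·(1 − 821/10128)·225/821 = 2.5832876 × 10^7.
E: 13595²·(1 − 2625/13595)·452/2625 = 2.5679997 × 10^7.
Sum = 5.1512873 × 10^7.

5.151 × 10^7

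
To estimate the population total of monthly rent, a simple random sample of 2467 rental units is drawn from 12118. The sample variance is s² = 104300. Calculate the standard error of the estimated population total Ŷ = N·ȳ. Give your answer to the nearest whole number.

70317

Var(Ŷ) = N²·Var(ȳ) = N²·(1 − n/N)·s²/n.
f = 2467/12118 = 0.20358145; Var(ȳ) = 0.79641855·104300/2467 = 33.67104.
Var(Ŷ) = 12118² · 33.67104 = 4.944455 × 10^9.
SE(Ŷ) = √(4.944455 × 10^9) = 70317.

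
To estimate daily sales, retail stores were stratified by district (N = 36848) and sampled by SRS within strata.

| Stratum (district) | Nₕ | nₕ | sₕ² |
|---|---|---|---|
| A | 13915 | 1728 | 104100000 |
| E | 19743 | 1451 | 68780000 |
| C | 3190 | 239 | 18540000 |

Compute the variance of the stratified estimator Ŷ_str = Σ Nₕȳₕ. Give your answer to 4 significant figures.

2.807 × 10^13

Var(Ŷ_str) = Σₕ Nₕ²(1 − fₕ)sₕ²/nₕ.
A: 13915²·(1 − 1728/13915)·104100000/1728 = 1.0216144 × 10^13.
E: 19743²·(1 − 1451/19743)·68780000/1451 = 1.7118634 × 10^13.
C: 3190²·(1 − 239/3190)·18540000/239 = 7.3025026 × 10^11.
Sum = 2.8065028 × 10^13.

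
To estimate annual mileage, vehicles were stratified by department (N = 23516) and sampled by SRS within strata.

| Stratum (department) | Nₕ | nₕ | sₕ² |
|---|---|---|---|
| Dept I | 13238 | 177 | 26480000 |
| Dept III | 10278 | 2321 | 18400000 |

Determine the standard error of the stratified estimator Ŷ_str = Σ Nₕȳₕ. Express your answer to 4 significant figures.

Var(Ŷ_str) = Σₕ Nₕ²(1 − fₕ)sₕ²/nₕ.
Dept I: 13238²·(1 − 177/13238)·26480000/177 = 2.5866849 × 10^13.
Dept III: 10278²·(1 − 2321/10278)·18400000/2321 = 6.4833677 × 10^11.
Sum = 2.6515186 × 10^13.
SE = √(2.6515186 × 10^13) = 5.149 × 10^6.

5.149 × 10^6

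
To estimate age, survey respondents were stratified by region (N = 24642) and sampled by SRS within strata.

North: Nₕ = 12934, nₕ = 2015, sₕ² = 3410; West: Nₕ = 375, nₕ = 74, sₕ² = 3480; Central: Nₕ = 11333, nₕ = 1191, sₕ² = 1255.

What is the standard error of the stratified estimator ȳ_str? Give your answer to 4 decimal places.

0.7757

Var(ȳ_str) = Σₕ Wₕ²(1 − fₕ)sₕ²/nₕ with Wₕ = Nₕ/N, N = 24642.
North: Wₕ = 0.52487623; term = 0.52487623²·(1 − 0.15579094)·3410/2015 = 0.39358917.
West: Wₕ = 0.01521792; term = 0.01521792²·(1 − 0.19733333)·3480/74 = 0.0087416493.
Central: Wₕ = 0.45990585; term = 0.45990585²·(1 − 0.10509133)·1255/1191 = 0.19945666.
Sum = 0.60178748.
SE = √(0.60178748) = 0.7757.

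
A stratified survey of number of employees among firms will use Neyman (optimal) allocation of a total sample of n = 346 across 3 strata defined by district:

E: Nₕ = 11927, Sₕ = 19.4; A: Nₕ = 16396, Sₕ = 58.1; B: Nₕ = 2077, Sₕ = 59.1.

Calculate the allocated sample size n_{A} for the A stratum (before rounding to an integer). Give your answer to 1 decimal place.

252.2

Neyman allocation: nₕ = n·NₕSₕ / Σⱼ NⱼSⱼ.
Σ NⱼSⱼ = 11927·19.4 + 16396·58.1 + 2077·59.1 = 1.3067421 × 10^6.
n_{A} = 346·16396·58.1 / (1.3067421 × 10^6) = 252.2.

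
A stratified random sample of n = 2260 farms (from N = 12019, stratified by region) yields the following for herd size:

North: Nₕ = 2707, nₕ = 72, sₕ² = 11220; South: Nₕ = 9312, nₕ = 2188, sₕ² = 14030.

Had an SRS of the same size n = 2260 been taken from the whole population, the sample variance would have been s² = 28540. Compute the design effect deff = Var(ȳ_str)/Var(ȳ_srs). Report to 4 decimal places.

Var(ȳ_str) = Σ Wₕ²(1−fₕ)sₕ²/nₕ with Wₕ = Nₕ/12019:
  North: (2707/12019)²·(1−72/2707)·11220/72 = 7.6947155
  South: (9312/12019)²·(1−2188/9312)·14030/2188 = 2.9446966
  → Var(ȳ_str) = 10.639412.
Var(ȳ_srs) = (1 − 2260/12019)·28540/2260 = 10.253745.
deff = 10.639412 / 10.253745 = 1.0376.

1.0376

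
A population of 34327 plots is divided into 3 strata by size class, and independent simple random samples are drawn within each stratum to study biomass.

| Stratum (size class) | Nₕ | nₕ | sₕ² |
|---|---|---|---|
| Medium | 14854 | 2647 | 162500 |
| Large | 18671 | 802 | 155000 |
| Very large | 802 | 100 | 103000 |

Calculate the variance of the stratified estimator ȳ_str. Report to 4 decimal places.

Var(ȳ_str) = Σₕ Wₕ²(1 − fₕ)sₕ²/nₕ with Wₕ = Nₕ/N, N = 34327.
Medium: Wₕ = 0.43272060; term = 0.43272060²·(1 − 0.17820116)·162500/2647 = 9.4466992.
Large: Wₕ = 0.54391587; term = 0.54391587²·(1 − 0.04295431)·155000/802 = 54.720928.
Very large: Wₕ = 0.02336353; term = 0.02336353²·(1 − 0.12468828)·103000/100 = 0.49212679.
Sum = 64.659754.

64.6598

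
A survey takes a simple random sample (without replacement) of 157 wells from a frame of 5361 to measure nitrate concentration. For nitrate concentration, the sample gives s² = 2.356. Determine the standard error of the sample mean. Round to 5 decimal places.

Under SRS without replacement, Var(ȳ) = (1 − f)·s²/n with f = n/N = 157/5361 = 0.02928558.
Var(ȳ) = (1 − 0.02928558)·2.356/157 = 0.97071442·0.015006369 = 0.014566899.
SE(ȳ) = √(0.014566899) = 0.12069.

0.12069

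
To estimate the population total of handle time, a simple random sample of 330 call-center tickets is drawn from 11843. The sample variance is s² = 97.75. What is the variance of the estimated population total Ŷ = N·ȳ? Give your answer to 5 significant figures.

4.0388 × 10^7

Var(Ŷ) = N²·Var(ȳ) = N²·(1 − n/N)·s²/n.
f = 330/11843 = 0.02786456; Var(ȳ) = 0.97213544·97.75/330 = 0.2879583.
Var(Ŷ) = 11843² · 0.2879583 = 4.0388066 × 10^7.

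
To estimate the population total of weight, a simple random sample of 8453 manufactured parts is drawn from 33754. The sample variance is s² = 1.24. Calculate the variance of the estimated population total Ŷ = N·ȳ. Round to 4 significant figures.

Var(Ŷ) = N²·Var(ȳ) = N²·(1 − n/N)·s²/n.
f = 8453/33754 = 0.25042958; Var(ȳ) = 0.74957042·1.24/8453 = 1.0995709 × 10^-4.
Var(Ŷ) = 33754² · (1.0995709 × 10^-4) = 125277.69.

125300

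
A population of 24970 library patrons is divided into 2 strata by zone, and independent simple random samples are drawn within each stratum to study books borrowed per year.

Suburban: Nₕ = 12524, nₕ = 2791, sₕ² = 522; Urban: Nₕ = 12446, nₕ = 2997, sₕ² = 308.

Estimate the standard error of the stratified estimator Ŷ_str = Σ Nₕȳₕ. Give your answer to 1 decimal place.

Var(Ŷ_str) = Σₕ Nₕ²(1 − fₕ)sₕ²/nₕ.
Suburban: 12524²·(1 − 2791/12524)·522/2791 = 2.2798194 × 10^7.
Urban: 12446²·(1 − 2997/12446)·308/2997 = 1.2085917 × 10^7.
Sum = 3.4884111 × 10^7.
SE = √(3.4884111 × 10^7) = 5906.3.

5906.3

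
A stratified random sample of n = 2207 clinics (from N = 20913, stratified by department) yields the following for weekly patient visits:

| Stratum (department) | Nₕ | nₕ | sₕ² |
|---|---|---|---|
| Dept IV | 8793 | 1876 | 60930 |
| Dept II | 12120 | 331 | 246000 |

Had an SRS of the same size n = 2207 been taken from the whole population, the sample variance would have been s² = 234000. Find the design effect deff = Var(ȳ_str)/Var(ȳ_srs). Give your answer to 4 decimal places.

Var(ȳ_str) = Σ Wₕ²(1−fₕ)sₕ²/nₕ with Wₕ = Nₕ/20913:
  Dept IV: (8793/20913)²·(1−1876/8793)·60930/1876 = 4.5166924
  Dept II: (12120/20913)²·(1−331/12120)·246000/331 = 242.80299
  → Var(ȳ_str) = 247.31968.
Var(ȳ_srs) = (1 − 2207/20913)·234000/2207 = 94.837068.
deff = 247.31968 / 94.837068 = 2.6078.

2.6078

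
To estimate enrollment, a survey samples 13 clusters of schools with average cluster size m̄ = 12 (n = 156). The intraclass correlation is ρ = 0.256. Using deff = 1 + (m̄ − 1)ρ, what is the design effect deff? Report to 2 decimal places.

3.82

deff = 1 + (12 − 1)·0.256 = 1 + 2.816 = 3.816.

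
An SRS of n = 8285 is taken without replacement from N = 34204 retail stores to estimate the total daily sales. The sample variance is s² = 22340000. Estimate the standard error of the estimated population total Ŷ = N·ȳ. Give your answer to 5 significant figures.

Var(Ŷ) = N²·Var(ȳ) = N²·(1 − n/N)·s²/n.
f = 8285/34204 = 0.24222313; Var(ȳ) = 0.75777687·22340000/8285 = 2043.2994.
Var(Ŷ) = 34204² · 2043.2994 = 2.3904838 × 10^12.
SE(Ŷ) = √(2.3904838 × 10^12) = 1.5461 × 10^6.

1.5461 × 10^6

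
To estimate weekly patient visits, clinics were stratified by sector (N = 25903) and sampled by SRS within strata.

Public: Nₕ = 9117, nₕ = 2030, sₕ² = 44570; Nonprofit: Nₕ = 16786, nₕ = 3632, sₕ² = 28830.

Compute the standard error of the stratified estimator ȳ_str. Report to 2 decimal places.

Var(ȳ_str) = Σₕ Wₕ²(1 − fₕ)sₕ²/nₕ with Wₕ = Nₕ/N, N = 25903.
Public: Wₕ = 0.35196695; term = 0.35196695²·(1 − 0.22266096)·44570/2030 = 2.114272.
Nonprofit: Wₕ = 0.64803305; term = 0.64803305²·(1 − 0.21637079)·28830/3632 = 2.6121838.
Sum = 4.7264558.
SE = √(4.7264558) = 2.17.

2.17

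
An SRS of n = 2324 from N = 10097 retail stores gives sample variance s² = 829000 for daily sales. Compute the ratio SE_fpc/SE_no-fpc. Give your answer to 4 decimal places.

0.8774

f = n/N = 2324/10097 = 0.23016738.
SE_no-fpc = √(s²/n) = 18.886836; SE_fpc = √((1−f)s²/n) = 16.57133.
Ratio = √(1−f) = 0.87740106.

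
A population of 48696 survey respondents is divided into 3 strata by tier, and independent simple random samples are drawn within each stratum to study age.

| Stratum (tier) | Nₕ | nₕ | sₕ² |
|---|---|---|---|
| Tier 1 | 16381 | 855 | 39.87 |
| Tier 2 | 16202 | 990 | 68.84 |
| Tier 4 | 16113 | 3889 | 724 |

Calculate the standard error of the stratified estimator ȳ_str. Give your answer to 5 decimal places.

Var(ȳ_str) = Σₕ Wₕ²(1 − fₕ)sₕ²/nₕ with Wₕ = Nₕ/N, N = 48696.
Tier 1: Wₕ = 0.33639313; term = 0.33639313²·(1 − 0.05219462)·39.87/855 = 0.0050014224.
Tier 2: Wₕ = 0.33271727; term = 0.33271727²·(1 − 0.06110357)·68.84/990 = 0.0072272659.
Tier 4: Wₕ = 0.33088960; term = 0.33088960²·(1 − 0.24135791)·724/3889 = 0.015463357.
Sum = 0.027692045.
SE = √(0.027692045) = 0.16641.

0.16641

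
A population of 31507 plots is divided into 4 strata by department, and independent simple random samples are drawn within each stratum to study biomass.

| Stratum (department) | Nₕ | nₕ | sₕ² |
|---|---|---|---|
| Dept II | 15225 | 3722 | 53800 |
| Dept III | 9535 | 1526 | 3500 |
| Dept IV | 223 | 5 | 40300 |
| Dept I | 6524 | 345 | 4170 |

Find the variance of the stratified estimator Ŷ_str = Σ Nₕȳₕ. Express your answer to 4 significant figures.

Var(Ŷ_str) = Σₕ Nₕ²(1 − fₕ)sₕ²/nₕ.
Dept II: 15225²·(1 − 3722/15225)·53800/3722 = 2.531479 × 10^9.
Dept III: 9535²·(1 − 1526/9535)·3500/1526 = 1.7515095 × 10^8.
Dept IV: 223²·(1 − 5/223)·40300/5 = 3.9182884 × 10^8.
Dept I: 6524²·(1 − 345/6524)·4170/345 = 4.8724693 × 10^8.
Sum = 3.5857057 × 10^9.

3.586 × 10^9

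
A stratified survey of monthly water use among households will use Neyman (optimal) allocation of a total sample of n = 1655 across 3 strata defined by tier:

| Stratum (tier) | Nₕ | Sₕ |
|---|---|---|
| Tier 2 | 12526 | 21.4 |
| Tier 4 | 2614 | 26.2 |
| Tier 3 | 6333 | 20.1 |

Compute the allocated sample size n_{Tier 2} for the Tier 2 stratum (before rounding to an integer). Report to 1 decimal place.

Neyman allocation: nₕ = n·NₕSₕ / Σⱼ NⱼSⱼ.
Σ NⱼSⱼ = 12526·21.4 + 2614·26.2 + 6333·20.1 = 463836.5.
n_{Tier 2} = 1655·12526·21.4 / 463836.5 = 956.4.

956.4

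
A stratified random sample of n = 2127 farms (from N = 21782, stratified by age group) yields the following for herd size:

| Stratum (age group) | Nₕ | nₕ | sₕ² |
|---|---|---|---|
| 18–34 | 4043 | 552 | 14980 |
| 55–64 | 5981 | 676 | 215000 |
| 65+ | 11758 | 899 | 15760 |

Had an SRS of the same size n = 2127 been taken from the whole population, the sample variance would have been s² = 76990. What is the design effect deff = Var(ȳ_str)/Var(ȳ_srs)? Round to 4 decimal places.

Var(ȳ_str) = Σ Wₕ²(1−fₕ)sₕ²/nₕ with Wₕ = Nₕ/21782:
  18–34: (4043/21782)²·(1−552/4043)·14980/552 = 0.80729232
  55–64: (5981/21782)²·(1−676/5981)·215000/676 = 21.26941
  65+: (11758/21782)²·(1−899/11758)·15760/899 = 4.7176346
  → Var(ȳ_str) = 26.794337.
Var(ȳ_srs) = (1 − 2127/21782)·76990/2127 = 32.661951.
deff = 26.794337 / 32.661951 = 0.8204.

0.8204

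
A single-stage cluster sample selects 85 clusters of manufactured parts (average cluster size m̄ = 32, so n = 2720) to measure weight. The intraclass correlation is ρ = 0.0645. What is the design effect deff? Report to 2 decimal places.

3.00

deff = 1 + (32 − 1)·0.0645 = 1 + 1.9995 = 2.9995.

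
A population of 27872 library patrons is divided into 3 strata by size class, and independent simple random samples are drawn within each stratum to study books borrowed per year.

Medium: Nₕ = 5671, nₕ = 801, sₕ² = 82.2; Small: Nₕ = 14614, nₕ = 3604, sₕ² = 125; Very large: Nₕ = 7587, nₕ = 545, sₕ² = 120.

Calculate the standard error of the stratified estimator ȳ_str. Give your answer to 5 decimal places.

0.16117

Var(ȳ_str) = Σₕ Wₕ²(1 − fₕ)sₕ²/nₕ with Wₕ = Nₕ/N, N = 27872.
Medium: Wₕ = 0.20346584; term = 0.20346584²·(1 − 0.14124493)·82.2/801 = 0.0036483092.
Small: Wₕ = 0.52432549; term = 0.52432549²·(1 − 0.24661284)·125/3604 = 0.0071836537.
Very large: Wₕ = 0.27220867; term = 0.27220867²·(1 − 0.07183340)·120/545 = 0.015143093.
Sum = 0.025975056.
SE = √(0.025975056) = 0.16117.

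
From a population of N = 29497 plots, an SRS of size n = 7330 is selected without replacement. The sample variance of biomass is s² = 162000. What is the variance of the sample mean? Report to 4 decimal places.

16.6089

Under SRS without replacement, Var(ȳ) = (1 − f)·s²/n with f = n/N = 7330/29497 = 0.24849985.
Var(ȳ) = (1 − 0.24849985)·162000/7330 = 0.75150015·22.100955 = 16.608871.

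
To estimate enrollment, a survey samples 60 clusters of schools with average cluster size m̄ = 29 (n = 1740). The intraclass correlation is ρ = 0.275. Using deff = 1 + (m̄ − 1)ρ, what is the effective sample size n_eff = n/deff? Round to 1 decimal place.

deff = 1 + (29 − 1)·0.275 = 1 + 7.7 = 8.7.
n_eff = 1740 / 8.7 = 200.0.

200.0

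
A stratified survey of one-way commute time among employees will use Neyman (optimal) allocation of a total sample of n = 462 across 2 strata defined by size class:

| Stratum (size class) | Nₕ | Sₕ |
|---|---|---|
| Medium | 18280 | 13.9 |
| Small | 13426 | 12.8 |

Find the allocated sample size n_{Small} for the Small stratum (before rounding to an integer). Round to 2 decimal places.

Neyman allocation: nₕ = n·NₕSₕ / Σⱼ NⱼSⱼ.
Σ NⱼSⱼ = 18280·13.9 + 13426·12.8 = 425944.8.
n_{Small} = 462·13426·12.8 / 425944.8 = 186.40.

186.40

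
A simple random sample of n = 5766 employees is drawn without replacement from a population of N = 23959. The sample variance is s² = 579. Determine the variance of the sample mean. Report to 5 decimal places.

0.07625

Under SRS without replacement, Var(ȳ) = (1 − f)·s²/n with f = n/N = 5766/23959 = 0.24066113.
Var(ȳ) = (1 − 0.24066113)·579/5766 = 0.75933887·0.10041623 = 0.076249949.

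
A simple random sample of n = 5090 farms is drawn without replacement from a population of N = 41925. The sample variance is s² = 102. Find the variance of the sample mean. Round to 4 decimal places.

Under SRS without replacement, Var(ȳ) = (1 − f)·s²/n with f = n/N = 5090/41925 = 0.12140727.
Var(ȳ) = (1 − 0.12140727)·102/5090 = 0.87859273·0.020039293 = 0.017606377.

0.0176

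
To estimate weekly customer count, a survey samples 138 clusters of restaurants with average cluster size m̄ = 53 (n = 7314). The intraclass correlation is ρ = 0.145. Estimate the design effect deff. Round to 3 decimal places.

deff = 1 + (53 − 1)·0.145 = 1 + 7.54 = 8.54.

8.540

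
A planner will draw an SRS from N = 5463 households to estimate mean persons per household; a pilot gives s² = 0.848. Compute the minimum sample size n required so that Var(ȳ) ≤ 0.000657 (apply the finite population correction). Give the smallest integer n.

1045

Without fpc, n₀ = s²/D = 0.848/0.000657 = 1290.7154.
With fpc, (1 − n/N)·s²/n ≤ D requires n ≥ n₀/(1 + n₀/N) = 1290.7154/(1 + 1290.7154/5463) = 1044.0443.
Rounding up, n = 1045.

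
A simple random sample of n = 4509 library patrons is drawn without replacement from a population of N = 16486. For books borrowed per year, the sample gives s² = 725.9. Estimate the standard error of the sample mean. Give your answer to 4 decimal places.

0.3420

Under SRS without replacement, Var(ȳ) = (1 − f)·s²/n with f = n/N = 4509/16486 = 0.27350479.
Var(ȳ) = (1 − 0.27350479)·725.9/4509 = 0.72649521·0.16098913 = 0.11695783.
SE(ȳ) = √(0.11695783) = 0.3420.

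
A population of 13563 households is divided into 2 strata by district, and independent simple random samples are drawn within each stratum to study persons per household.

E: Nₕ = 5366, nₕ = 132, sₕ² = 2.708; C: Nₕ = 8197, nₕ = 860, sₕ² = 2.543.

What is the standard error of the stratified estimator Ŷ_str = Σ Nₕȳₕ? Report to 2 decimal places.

868.34

Var(Ŷ_str) = Σₕ Nₕ²(1 − fₕ)sₕ²/nₕ.
E: 5366²·(1 − 132/5366)·2.708/132 = 576181.24.
C: 8197²·(1 − 860/8197)·2.543/860 = 177836.69.
Sum = 754017.93.
SE = √(754017.93) = 868.34.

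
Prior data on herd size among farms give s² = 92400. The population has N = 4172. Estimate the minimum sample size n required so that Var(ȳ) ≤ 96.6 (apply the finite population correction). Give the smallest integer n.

779

Without fpc, n₀ = s²/D = 92400/96.6 = 956.5217.
With fpc, (1 − n/N)·s²/n ≤ D requires n ≥ n₀/(1 + n₀/N) = 956.5217/(1 + 956.5217/4172) = 778.1206.
Rounding up, n = 779.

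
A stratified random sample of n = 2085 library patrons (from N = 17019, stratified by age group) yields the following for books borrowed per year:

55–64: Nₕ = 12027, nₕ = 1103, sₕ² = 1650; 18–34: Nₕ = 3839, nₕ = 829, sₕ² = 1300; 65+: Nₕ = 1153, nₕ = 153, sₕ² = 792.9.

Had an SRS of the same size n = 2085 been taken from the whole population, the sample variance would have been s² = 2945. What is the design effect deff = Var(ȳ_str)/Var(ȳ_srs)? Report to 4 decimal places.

Var(ȳ_str) = Σ Wₕ²(1−fₕ)sₕ²/nₕ with Wₕ = Nₕ/17019:
  55–64: (12027/17019)²·(1−1103/12027)·1650/1103 = 0.6785461
  18–34: (3839/17019)²·(1−829/3839)·1300/829 = 0.062561241
  65+: (1153/17019)²·(1−153/1153)·792.9/153 = 0.020629477
  → Var(ȳ_str) = 0.76173682.
Var(ȳ_srs) = (1 − 2085/17019)·2945/2085 = 1.2394281.
deff = 0.76173682 / 1.2394281 = 0.6146.

0.6146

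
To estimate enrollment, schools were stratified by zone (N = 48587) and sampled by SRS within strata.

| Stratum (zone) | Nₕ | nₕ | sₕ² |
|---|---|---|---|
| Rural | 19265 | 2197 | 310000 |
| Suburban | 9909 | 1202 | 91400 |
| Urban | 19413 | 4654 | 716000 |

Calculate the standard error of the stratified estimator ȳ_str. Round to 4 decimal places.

6.4113

Var(ȳ_str) = Σₕ Wₕ²(1 − fₕ)sₕ²/nₕ with Wₕ = Nₕ/N, N = 48587.
Rural: Wₕ = 0.39650524; term = 0.39650524²·(1 − 0.11404101)·310000/2197 = 19.653645.
Suburban: Wₕ = 0.20394344; term = 0.20394344²·(1 − 0.12130387)·91400/1202 = 2.7790729.
Urban: Wₕ = 0.39955132; term = 0.39955132²·(1 − 0.23973626)·716000/4654 = 18.672225.
Sum = 41.104943.
SE = √(41.104943) = 6.4113.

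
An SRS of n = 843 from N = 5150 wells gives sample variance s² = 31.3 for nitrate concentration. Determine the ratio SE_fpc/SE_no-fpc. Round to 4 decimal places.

0.9145

f = n/N = 843/5150 = 0.16368932.
SE_no-fpc = √(s²/n) = 0.19268965; SE_fpc = √((1−f)s²/n) = 0.17621473.
Ratio = √(1−f) = 0.91450023.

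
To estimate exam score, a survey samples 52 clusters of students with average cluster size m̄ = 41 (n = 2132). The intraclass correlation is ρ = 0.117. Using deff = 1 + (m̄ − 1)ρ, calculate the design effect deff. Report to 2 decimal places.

deff = 1 + (41 − 1)·0.117 = 1 + 4.68 = 5.68.

5.68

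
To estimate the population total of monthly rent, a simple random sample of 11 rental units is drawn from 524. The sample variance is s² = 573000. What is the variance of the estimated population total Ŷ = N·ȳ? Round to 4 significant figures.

Var(Ŷ) = N²·Var(ȳ) = N²·(1 − n/N)·s²/n.
f = 11/524 = 0.02099237; Var(ȳ) = 0.97900763·573000/11 = 50997.398.
Var(Ŷ) = 524² · 50997.398 = 1.4002662 × 10^10.

1.400 × 10^10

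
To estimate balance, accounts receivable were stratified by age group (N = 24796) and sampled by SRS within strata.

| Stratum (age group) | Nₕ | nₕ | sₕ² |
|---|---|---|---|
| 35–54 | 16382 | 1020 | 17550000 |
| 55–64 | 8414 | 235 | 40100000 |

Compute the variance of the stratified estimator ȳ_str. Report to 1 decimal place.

26141.8

Var(ȳ_str) = Σₕ Wₕ²(1 − fₕ)sₕ²/nₕ with Wₕ = Nₕ/N, N = 24796.
35–54: Wₕ = 0.66067108; term = 0.66067108²·(1 − 0.06226346)·17550000/1020 = 7042.5247.
55–64: Wₕ = 0.33932892; term = 0.33932892²·(1 − 0.02792964)·40100000/235 = 19099.235.
Sum = 26141.76.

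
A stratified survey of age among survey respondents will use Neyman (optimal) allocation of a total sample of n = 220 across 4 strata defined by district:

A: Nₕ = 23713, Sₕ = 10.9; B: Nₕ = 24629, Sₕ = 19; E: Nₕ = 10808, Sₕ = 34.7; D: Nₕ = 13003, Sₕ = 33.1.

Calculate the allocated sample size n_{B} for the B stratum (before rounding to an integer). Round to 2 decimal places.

Neyman allocation: nₕ = n·NₕSₕ / Σⱼ NⱼSⱼ.
Σ NⱼSⱼ = 23713·10.9 + 24629·19 + 10808·34.7 + 13003·33.1 = 1.5318596 × 10^6.
n_{B} = 220·24629·19 / (1.5318596 × 10^6) = 67.21.

67.21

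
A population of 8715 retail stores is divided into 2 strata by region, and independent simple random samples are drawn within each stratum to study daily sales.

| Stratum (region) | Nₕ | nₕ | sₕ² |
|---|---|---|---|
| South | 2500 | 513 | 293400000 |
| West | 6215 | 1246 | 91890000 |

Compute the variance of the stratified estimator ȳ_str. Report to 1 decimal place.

67392.9

Var(ȳ_str) = Σₕ Wₕ²(1 − fₕ)sₕ²/nₕ with Wₕ = Nₕ/N, N = 8715.
South: Wₕ = 0.28686173; term = 0.28686173²·(1 − 0.20520000)·293400000/513 = 37406.393.
West: Wₕ = 0.71313827; term = 0.71313827²·(1 − 0.20048270)·91890000/1246 = 29986.485.
Sum = 67392.878.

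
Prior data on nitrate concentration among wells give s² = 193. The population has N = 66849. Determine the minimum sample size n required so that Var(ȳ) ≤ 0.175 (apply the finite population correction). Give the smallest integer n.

Without fpc, n₀ = s²/D = 193/0.175 = 1102.8571.
With fpc, (1 − n/N)·s²/n ≤ D requires n ≥ n₀/(1 + n₀/N) = 1102.8571/(1 + 1102.8571/66849) = 1084.9578.
Rounding up, n = 1085.

1085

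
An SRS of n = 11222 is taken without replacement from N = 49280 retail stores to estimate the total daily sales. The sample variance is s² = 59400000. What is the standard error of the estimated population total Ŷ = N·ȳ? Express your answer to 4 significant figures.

Var(Ŷ) = N²·Var(ȳ) = N²·(1 − n/N)·s²/n.
f = 11222/49280 = 0.22771916; Var(ȳ) = 0.77228084·59400000/11222 = 4087.817.
Var(Ŷ) = 49280² · 4087.817 = 9.9273388 × 10^12.
SE(Ŷ) = √(9.9273388 × 10^12) = 3.151 × 10^6.

3.151 × 10^6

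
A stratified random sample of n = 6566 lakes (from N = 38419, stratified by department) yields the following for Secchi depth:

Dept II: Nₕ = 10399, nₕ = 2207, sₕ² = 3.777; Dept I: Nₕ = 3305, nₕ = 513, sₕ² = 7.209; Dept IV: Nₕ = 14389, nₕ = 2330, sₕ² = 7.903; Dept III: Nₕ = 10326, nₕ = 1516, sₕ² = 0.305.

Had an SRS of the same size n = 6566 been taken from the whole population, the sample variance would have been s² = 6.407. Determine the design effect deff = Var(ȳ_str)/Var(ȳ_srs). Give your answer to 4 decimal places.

0.7389

Var(ȳ_str) = Σ Wₕ²(1−fₕ)sₕ²/nₕ with Wₕ = Nₕ/38419:
  Dept II: (10399/38419)²·(1−2207/10399)·3.777/2207 = 9.8772048 × 10^-5
  Dept I: (3305/38419)²·(1−513/3305)·7.209/513 = 8.7852156 × 10^-5
  Dept IV: (14389/38419)²·(1−2330/14389)·7.903/2330 = 3.9873637 × 10^-4
  Dept III: (10326/38419)²·(1−1516/10326)·0.305/1516 = 1.2399853 × 10^-5
  → Var(ȳ_str) = 5.9776043 × 10^-4.
Var(ȳ_srs) = (1 − 6566/38419)·6.407/6566 = 8.090179 × 10^-4.
deff = (5.9776043 × 10^-4) / (8.090179 × 10^-4) = 0.7389.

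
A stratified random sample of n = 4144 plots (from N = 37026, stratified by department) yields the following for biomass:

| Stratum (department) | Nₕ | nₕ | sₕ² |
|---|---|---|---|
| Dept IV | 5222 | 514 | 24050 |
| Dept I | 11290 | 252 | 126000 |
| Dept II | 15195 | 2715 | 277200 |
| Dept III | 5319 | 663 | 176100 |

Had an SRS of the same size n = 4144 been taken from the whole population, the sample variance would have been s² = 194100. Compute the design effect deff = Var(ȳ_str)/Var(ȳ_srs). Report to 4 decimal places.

Var(ȳ_str) = Σ Wₕ²(1−fₕ)sₕ²/nₕ with Wₕ = Nₕ/37026:
  Dept IV: (5222/37026)²·(1−514/5222)·24050/514 = 0.83909608
  Dept I: (11290/37026)²·(1−252/11290)·126000/252 = 45.450717
  Dept II: (15195/37026)²·(1−2715/15195)·277200/2715 = 14.122939
  Dept III: (5319/37026)²·(1−663/5319)·176100/663 = 4.7981652
  → Var(ȳ_str) = 65.210917.
Var(ȳ_srs) = (1 − 4144/37026)·194100/4144 = 41.596541.
deff = 65.210917 / 41.596541 = 1.5677.

1.5677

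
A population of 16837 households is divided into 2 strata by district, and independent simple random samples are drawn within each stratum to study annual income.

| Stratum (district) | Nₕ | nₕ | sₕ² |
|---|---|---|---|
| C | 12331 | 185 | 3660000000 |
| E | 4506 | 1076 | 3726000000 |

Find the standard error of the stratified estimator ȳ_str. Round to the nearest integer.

Var(ȳ_str) = Σₕ Wₕ²(1 − fₕ)sₕ²/nₕ with Wₕ = Nₕ/N, N = 16837.
C: Wₕ = 0.73237513; term = 0.73237513²·(1 − 0.01500284)·3660000000/185 = 1.0452291 × 10^7.
E: Wₕ = 0.26762487; term = 0.26762487²·(1 − 0.23879272)·3726000000/1076 = 188793.25.
Sum = 1.0641084 × 10^7.
SE = √(1.0641084 × 10^7) = 3262.

3262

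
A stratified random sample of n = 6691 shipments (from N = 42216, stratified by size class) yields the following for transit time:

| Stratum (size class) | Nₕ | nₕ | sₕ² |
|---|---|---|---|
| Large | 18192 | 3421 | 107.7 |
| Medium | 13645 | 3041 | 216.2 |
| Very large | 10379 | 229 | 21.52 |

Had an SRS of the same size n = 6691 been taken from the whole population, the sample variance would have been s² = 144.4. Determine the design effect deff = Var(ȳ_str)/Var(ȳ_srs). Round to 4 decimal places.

0.8851

Var(ȳ_str) = Σ Wₕ²(1−fₕ)sₕ²/nₕ with Wₕ = Nₕ/42216:
  Large: (18192/42216)²·(1−3421/18192)·107.7/3421 = 0.0047467768
  Medium: (13645/42216)²·(1−3041/13645)·216.2/3041 = 0.0057720272
  Very large: (10379/42216)²·(1−229/10379)·21.52/229 = 0.0055548735
  → Var(ȳ_str) = 0.016073678.
Var(ȳ_srs) = (1 − 6691/42216)·144.4/6691 = 0.018160724.
deff = 0.016073678 / 0.018160724 = 0.8851.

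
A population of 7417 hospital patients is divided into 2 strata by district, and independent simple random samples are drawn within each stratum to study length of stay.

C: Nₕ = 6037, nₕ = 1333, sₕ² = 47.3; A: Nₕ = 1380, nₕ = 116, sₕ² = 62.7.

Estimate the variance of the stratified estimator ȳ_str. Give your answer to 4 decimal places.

0.0355

Var(ȳ_str) = Σₕ Wₕ²(1 − fₕ)sₕ²/nₕ with Wₕ = Nₕ/N, N = 7417.
C: Wₕ = 0.81394095; term = 0.81394095²·(1 − 0.22080504)·47.3/1333 = 0.018317362.
A: Wₕ = 0.18605905; term = 0.18605905²·(1 − 0.08405797)·62.7/116 = 0.01713875.
Sum = 0.035456112.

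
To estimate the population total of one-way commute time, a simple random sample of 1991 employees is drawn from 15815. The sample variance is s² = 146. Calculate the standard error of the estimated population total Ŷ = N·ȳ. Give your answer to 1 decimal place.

Var(Ŷ) = N²·Var(ȳ) = N²·(1 − n/N)·s²/n.
f = 1991/15815 = 0.12589314; Var(ȳ) = 0.87410686·146/1991 = 0.064098243.
Var(Ŷ) = 15815² · 0.064098243 = 1.6031882 × 10^7.
SE(Ŷ) = √(1.6031882 × 10^7) = 4004.0.

4004.0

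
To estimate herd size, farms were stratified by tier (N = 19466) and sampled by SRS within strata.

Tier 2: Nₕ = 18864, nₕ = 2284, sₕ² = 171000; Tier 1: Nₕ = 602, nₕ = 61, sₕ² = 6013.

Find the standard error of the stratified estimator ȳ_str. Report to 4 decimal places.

Var(ȳ_str) = Σₕ Wₕ²(1 − fₕ)sₕ²/nₕ with Wₕ = Nₕ/N, N = 19466.
Tier 2: Wₕ = 0.96907428; term = 0.96907428²·(1 − 0.12107718)·171000/2284 = 61.796643.
Tier 1: Wₕ = 0.03092572; term = 0.03092572²·(1 − 0.10132890)·6013/61 = 0.084723071.
Sum = 61.881366.
SE = √(61.881366) = 7.8665.

7.8665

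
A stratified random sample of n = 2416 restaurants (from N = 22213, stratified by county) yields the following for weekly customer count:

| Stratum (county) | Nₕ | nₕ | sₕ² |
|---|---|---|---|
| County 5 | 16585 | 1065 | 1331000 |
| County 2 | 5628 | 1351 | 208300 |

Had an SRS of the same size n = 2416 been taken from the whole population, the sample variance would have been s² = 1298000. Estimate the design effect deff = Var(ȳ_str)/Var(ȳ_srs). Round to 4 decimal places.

1.3773

Var(ȳ_str) = Σ Wₕ²(1−fₕ)sₕ²/nₕ with Wₕ = Nₕ/22213:
  County 5: (16585/22213)²·(1−1065/16585)·1331000/1065 = 651.96038
  County 2: (5628/22213)²·(1−1351/5628)·208300/1351 = 7.5216449
  → Var(ȳ_str) = 659.48202.
Var(ȳ_srs) = (1 − 2416/22213)·1298000/2416 = 478.81741.
deff = 659.48202 / 478.81741 = 1.3773.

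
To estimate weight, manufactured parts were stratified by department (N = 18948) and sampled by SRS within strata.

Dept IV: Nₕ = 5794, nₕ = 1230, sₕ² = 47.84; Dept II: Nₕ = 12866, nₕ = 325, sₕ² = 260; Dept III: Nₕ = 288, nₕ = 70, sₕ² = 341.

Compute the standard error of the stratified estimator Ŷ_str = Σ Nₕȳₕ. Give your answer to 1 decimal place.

Var(Ŷ_str) = Σₕ Nₕ²(1 − fₕ)sₕ²/nₕ.
Dept IV: 5794²·(1 − 1230/5794)·47.84/1230 = 1.0285139 × 10^6.
Dept II: 12866²·(1 − 325/12866)·260/325 = 1.29082 × 10^8.
Dept III: 288²·(1 − 70/288)·341/70 = 305847.77.
Sum = 1.3041636 × 10^8.
SE = √(1.3041636 × 10^8) = 11420.0.

11420.0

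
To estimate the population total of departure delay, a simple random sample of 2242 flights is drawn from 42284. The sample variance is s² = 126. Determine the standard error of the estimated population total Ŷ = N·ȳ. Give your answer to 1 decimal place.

Var(Ŷ) = N²·Var(ȳ) = N²·(1 − n/N)·s²/n.
f = 2242/42284 = 0.05302242; Var(ȳ) = 0.94697758·126/2242 = 0.053219971.
Var(Ŷ) = 42284² · 0.053219971 = 9.5153937 × 10^7.
SE(Ŷ) = √(9.5153937 × 10^7) = 9754.7.

9754.7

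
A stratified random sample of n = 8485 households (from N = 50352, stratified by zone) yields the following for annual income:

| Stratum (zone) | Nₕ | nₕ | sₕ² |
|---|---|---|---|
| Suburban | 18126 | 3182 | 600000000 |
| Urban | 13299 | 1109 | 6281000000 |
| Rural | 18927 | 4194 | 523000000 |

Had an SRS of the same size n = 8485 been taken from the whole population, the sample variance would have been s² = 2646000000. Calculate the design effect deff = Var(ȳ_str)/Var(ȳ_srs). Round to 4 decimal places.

1.5273

Var(ȳ_str) = Σ Wₕ²(1−fₕ)sₕ²/nₕ with Wₕ = Nₕ/50352:
  Suburban: (18126/50352)²·(1−3182/18126)·600000000/3182 = 20145.89
  Urban: (13299/50352)²·(1−1109/13299)·6281000000/1109 = 362148.33
  Rural: (18927/50352)²·(1−4194/18927)·523000000/4194 = 13715.536
  → Var(ȳ_str) = 396009.76.
Var(ȳ_srs) = (1 − 8485/50352)·2646000000/8485 = 259294.38.
deff = 396009.76 / 259294.38 = 1.5273.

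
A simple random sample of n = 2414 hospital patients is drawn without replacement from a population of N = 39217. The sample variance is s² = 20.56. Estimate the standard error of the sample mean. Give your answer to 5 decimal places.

Under SRS without replacement, Var(ȳ) = (1 − f)·s²/n with f = n/N = 2414/39217 = 0.06155494.
Var(ȳ) = (1 − 0.06155494)·20.56/2414 = 0.93844506·0.0085169843 = 0.0079927218.
SE(ȳ) = √(0.0079927218) = 0.08940.

0.08940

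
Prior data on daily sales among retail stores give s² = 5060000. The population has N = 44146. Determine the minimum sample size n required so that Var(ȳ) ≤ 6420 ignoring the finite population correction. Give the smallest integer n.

789

Without fpc, n₀ = s²/D = 5060000/6420 = 788.1620.
Rounding up, n = 789.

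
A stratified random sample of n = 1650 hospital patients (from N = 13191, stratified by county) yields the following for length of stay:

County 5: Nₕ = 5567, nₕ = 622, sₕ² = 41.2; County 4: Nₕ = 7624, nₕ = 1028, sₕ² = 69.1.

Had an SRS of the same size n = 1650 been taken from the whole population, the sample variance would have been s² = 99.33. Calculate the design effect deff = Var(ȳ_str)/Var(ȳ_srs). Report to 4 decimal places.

0.5678

Var(ȳ_str) = Σ Wₕ²(1−fₕ)sₕ²/nₕ with Wₕ = Nₕ/13191:
  County 5: (5567/13191)²·(1−622/5567)·41.2/622 = 0.01047946
  County 4: (7624/13191)²·(1−1028/7624)·69.1/1028 = 0.019426431
  → Var(ȳ_str) = 0.029905891.
Var(ȳ_srs) = (1 − 1650/13191)·99.33/1650 = 0.052669866.
deff = 0.029905891 / 0.052669866 = 0.5678.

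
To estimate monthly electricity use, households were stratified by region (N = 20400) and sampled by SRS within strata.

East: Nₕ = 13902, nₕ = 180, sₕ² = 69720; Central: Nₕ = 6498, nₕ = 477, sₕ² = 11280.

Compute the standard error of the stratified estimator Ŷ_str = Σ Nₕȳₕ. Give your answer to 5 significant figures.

Var(Ŷ_str) = Σₕ Nₕ²(1 − fₕ)sₕ²/nₕ.
East: 13902²·(1 − 180/13902)·69720/180 = 7.3888963 × 10^10.
Central: 6498²·(1 − 477/6498)·11280/477 = 9.2520731 × 10^8.
Sum = 7.481417 × 10^10.
SE = √(7.481417 × 10^10) = 273520.

273520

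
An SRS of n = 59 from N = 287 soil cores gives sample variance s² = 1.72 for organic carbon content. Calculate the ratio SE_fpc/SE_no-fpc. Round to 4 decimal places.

0.8913

f = n/N = 59/287 = 0.20557491.
SE_no-fpc = √(s²/n) = 0.17074116; SE_fpc = √((1−f)s²/n) = 0.15218249.
Ratio = √(1−f) = 0.89130527.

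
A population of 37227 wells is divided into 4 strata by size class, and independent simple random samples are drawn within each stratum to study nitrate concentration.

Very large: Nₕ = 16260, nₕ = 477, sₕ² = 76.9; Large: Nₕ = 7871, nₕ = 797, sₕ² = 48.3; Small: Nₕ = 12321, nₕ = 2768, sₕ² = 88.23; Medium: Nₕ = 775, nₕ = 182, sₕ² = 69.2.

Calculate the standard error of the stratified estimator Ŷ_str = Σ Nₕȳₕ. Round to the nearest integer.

Var(Ŷ_str) = Σₕ Nₕ²(1 − fₕ)sₕ²/nₕ.
Very large: 16260²·(1 − 477/16260)·76.9/477 = 4.13731 × 10^7.
Large: 7871²·(1 − 797/7871)·48.3/797 = 3.3743007 × 10^6.
Small: 12321²·(1 − 2768/12321)·88.23/2768 = 3.7517676 × 10^6.
Medium: 775²·(1 − 182/775)·69.2/182 = 174739.51.
Sum = 4.8673908 × 10^7.
SE = √(4.8673908 × 10^7) = 6977.

6977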